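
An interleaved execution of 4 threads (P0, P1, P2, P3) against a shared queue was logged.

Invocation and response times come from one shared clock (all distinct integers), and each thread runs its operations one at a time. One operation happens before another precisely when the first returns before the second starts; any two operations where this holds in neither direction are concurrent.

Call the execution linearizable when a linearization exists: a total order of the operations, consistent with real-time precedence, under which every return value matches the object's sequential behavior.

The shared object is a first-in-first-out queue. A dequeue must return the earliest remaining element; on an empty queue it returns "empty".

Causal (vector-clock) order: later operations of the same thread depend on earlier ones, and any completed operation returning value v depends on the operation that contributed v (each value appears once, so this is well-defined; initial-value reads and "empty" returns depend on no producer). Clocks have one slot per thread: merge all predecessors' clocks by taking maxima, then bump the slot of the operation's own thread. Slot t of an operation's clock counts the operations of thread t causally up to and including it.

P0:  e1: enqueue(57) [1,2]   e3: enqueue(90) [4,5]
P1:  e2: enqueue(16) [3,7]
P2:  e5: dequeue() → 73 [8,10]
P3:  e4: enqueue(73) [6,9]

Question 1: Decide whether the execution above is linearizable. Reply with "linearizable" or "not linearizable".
prefix check: 1..9 passes, 1..10 fails once e5's time-10 response joins
all 5 real-time-respecting orders fail — 5 completed queue operations, no legal replay
e.g. e1, e2, e3, e4, e5: illegal at step 5, since e5 dequeue() → 73 cannot apply there
e.g. e1, e2, e3, e5, e4: illegal at step 4, since e5 dequeue() → 73 cannot apply there

not linearizable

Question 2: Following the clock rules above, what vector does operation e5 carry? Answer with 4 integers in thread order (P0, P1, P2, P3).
Answer: (0, 0, 1, 1)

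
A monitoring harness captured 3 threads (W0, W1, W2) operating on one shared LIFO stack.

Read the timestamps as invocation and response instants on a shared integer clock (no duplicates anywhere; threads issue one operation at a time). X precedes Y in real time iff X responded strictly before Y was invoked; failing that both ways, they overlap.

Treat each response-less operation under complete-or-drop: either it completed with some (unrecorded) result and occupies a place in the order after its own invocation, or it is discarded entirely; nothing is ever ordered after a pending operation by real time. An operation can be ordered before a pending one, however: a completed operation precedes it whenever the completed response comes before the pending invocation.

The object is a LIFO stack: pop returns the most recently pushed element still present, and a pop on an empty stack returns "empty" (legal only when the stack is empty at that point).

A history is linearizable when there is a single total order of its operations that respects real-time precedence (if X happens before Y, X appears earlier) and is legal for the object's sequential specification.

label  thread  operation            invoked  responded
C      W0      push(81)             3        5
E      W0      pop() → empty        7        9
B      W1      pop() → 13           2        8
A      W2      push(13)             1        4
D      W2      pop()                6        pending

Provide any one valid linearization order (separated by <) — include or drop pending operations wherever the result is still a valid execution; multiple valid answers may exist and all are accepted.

A < B < C < D < E

step 1: A push(13) — stack <13>
step 2: B pop() → 13 — stack <>
step 3: C push(81) — stack <81>
step 4: D pop() (pending, included) — stack <>
step 5: E pop() → empty — stack <>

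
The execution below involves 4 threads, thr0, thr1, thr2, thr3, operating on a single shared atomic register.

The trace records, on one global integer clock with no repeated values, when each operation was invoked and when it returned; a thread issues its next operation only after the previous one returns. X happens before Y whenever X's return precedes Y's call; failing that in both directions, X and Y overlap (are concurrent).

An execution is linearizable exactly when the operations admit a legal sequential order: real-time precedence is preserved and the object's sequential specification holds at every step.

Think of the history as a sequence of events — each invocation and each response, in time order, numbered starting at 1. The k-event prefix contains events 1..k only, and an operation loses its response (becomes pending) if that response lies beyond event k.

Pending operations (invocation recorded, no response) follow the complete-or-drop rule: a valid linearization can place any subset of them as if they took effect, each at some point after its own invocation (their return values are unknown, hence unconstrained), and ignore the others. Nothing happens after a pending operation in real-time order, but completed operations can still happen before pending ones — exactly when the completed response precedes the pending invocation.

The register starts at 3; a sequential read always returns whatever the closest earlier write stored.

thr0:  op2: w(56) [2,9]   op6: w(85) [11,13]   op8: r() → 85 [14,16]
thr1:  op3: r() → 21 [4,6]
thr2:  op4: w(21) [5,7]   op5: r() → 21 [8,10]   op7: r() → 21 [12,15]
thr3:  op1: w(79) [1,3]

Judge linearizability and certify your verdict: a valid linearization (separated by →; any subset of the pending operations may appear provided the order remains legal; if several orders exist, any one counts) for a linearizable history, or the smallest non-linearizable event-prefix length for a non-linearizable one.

1. op1 w(79), leaving value 79
2. op2 w(56), leaving value 56
3. op4 w(21), leaving value 21
4. op3 r() → 21, leaving value 21
5. op5 r() → 21, leaving value 21
6. op7 r() → 21, leaving value 21
7. op6 w(85), leaving value 85
8. op8 r() → 85, leaving value 85

linearizable — witness: op1 → op2 → op4 → op3 → op5 → op7 → op6 → op8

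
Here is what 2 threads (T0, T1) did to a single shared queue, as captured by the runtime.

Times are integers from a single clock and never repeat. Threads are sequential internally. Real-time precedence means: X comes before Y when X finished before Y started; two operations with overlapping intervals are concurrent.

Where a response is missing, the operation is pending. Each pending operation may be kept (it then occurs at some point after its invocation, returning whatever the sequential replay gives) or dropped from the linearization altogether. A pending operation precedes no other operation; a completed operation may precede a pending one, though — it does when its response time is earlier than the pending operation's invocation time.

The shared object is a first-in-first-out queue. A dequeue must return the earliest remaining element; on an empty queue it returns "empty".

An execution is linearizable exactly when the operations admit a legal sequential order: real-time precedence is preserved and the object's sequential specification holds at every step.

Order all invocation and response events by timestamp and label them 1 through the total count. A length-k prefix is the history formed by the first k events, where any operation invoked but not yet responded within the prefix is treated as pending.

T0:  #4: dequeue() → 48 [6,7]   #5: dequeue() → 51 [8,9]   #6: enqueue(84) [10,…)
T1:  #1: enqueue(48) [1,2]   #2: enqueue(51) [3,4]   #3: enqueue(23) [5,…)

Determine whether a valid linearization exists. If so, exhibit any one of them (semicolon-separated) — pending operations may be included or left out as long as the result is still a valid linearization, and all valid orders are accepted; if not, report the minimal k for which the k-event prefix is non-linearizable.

1. #1 enqueue(48), leaving queue <48>
2. #2 enqueue(51), leaving queue <48,51>
3. #3 enqueue(23) (pending, included), leaving queue <48,51,23>
4. #4 dequeue() → 48, leaving queue <51,23>
5. #5 dequeue() → 51, leaving queue <23>

linearizable — witness: #1; #2; #3; #4; #5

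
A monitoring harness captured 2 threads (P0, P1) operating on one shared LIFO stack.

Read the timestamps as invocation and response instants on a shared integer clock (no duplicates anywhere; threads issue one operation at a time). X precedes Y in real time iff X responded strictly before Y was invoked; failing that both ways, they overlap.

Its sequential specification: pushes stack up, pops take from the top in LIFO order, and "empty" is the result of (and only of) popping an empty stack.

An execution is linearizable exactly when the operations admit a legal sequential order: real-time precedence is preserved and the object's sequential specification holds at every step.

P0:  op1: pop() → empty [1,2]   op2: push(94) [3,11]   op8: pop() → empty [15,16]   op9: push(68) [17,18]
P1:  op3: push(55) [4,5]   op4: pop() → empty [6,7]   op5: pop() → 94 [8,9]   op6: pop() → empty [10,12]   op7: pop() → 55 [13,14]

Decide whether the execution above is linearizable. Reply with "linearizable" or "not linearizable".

not linearizable

already the first 7 events (up to op4's response at time 7) admit no linearization; the first 6 still do
the completed operations (3 total) allow one real-time order; the LIFO stack replay rejects it
completion choices over the 1 pending operation (op2) were checked; none helps
e.g. op1, op3, op4 (pending dropped): illegal at step 3, since op4 pop() → empty cannot apply there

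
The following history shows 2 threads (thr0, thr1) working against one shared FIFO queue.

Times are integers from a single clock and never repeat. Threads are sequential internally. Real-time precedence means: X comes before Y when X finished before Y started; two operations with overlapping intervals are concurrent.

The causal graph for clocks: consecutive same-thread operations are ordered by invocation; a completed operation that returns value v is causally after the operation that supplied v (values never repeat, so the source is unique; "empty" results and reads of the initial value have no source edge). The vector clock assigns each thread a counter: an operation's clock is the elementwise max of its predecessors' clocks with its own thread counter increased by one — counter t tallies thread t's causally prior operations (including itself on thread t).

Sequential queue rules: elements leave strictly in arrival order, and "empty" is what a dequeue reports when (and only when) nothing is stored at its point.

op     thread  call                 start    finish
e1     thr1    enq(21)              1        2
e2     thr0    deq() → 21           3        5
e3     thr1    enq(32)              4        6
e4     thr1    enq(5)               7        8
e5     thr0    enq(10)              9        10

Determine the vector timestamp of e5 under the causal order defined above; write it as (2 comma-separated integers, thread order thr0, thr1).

root op e1, invoked 1: fresh clock plus thr1's own tick → (0, 1)
e3 (invocation 4): componentwise max over VC(e1)=(0, 1), +1 at thr1, giving (0, 2)
e2 (invocation 3): componentwise max over VC(e1)=(0, 1), +1 at thr0, giving (1, 1)
e4 (invocation 7): componentwise max over VC(e3)=(0, 2), +1 at thr1, giving (0, 3)
e5 (invocation 9): componentwise max over VC(e2)=(1, 1), +1 at thr0, giving (2, 1)
target: VC(e5) = (2, 1)

(2, 1)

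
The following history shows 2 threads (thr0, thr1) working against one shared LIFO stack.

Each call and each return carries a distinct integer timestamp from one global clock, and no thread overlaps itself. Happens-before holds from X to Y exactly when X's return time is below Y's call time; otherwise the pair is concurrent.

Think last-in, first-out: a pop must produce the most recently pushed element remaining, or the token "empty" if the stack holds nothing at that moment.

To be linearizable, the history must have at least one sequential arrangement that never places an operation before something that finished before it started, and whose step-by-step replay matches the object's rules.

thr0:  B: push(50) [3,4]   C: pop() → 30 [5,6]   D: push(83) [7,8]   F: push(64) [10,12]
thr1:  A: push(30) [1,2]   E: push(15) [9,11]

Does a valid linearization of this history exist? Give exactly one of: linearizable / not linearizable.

not linearizable

prefix check: 1..5 passes, 1..6 fails once C's time-6 response joins
the sole real-time-consistent order of 3 completed operations fails the LIFO stack replay
e.g. A, B, C: illegal at step 3, since C pop() → 30 cannot apply there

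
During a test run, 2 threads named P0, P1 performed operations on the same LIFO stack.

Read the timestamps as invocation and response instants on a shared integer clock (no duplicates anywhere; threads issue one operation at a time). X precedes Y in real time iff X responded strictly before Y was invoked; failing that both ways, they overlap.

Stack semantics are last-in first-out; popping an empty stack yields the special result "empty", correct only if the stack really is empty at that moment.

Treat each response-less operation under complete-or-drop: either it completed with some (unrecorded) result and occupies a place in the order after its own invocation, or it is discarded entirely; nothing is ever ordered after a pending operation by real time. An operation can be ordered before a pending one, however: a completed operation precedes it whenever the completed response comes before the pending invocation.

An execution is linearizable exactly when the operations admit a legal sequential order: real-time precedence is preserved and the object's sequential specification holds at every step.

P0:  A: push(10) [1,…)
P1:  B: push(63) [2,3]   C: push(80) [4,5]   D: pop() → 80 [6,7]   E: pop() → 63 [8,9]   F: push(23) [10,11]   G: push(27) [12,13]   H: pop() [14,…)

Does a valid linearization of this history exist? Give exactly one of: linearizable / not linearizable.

linearizable

a witness: A, B, C, D, E, F, G
step 1: A push(10) (pending, included) — stack <10>
step 2: B push(63) — stack <10,63>
step 3: C push(80) — stack <10,63,80>
step 4: D pop() → 80 — stack <10,63>
step 5: E pop() → 63 — stack <10>
step 6: F push(23) — stack <10,23>
step 7: G push(27) — stack <10,23,27>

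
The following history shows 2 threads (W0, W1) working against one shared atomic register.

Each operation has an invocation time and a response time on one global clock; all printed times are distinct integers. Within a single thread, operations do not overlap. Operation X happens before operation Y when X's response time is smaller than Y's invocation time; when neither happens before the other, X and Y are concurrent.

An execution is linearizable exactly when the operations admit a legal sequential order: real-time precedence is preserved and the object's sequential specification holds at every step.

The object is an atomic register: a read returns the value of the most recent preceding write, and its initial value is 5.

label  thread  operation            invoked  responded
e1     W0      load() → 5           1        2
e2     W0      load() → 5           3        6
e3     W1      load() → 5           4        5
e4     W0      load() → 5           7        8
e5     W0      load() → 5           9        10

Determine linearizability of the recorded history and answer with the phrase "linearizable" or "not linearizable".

linearizable

one valid linearization: e1, e2, e3, e4, e5
1. e1 load() → 5, leaving value 5
2. e2 load() → 5, leaving value 5
3. e3 load() → 5, leaving value 5
4. e4 load() → 5, leaving value 5
5. e5 load() → 5, leaving value 5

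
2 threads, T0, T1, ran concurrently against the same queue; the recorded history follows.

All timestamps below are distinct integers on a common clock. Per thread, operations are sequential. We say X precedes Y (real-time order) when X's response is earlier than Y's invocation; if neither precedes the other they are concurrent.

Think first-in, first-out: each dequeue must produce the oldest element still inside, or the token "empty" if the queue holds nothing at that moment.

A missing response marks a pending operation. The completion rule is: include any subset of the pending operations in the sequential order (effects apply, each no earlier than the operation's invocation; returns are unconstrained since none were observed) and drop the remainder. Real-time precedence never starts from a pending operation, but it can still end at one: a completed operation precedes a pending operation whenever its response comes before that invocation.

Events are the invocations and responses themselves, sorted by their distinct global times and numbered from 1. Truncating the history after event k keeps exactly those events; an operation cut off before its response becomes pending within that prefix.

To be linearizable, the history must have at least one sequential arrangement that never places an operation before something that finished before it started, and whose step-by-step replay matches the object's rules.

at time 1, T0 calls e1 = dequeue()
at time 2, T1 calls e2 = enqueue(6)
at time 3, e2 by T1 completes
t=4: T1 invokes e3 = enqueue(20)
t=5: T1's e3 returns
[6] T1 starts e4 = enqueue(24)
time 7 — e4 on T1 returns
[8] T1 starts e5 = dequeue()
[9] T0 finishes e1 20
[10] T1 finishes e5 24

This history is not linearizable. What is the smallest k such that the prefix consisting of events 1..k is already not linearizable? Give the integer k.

10

events 1..9 are linearizable; a witness order is e2, e3, e4, e5, e1:
step 1: e2 enqueue(6) — queue <6>
step 2: e3 enqueue(20) — queue <6,20>
step 3: e4 enqueue(24) — queue <6,20,24>
step 4: e5 dequeue() (pending, included) — queue <20,24>
step 5: e1 dequeue() → 20 — queue <24>
adding event 10 (e5 responds at 10) leaves no legal real-time order
take e1, e2, e3, e4, e5: step 1 already fails, because e1 dequeue() → 20 cannot occur there
take e2, e1, e3, e4, e5: step 2 already fails, because e1 dequeue() → 20 cannot occur there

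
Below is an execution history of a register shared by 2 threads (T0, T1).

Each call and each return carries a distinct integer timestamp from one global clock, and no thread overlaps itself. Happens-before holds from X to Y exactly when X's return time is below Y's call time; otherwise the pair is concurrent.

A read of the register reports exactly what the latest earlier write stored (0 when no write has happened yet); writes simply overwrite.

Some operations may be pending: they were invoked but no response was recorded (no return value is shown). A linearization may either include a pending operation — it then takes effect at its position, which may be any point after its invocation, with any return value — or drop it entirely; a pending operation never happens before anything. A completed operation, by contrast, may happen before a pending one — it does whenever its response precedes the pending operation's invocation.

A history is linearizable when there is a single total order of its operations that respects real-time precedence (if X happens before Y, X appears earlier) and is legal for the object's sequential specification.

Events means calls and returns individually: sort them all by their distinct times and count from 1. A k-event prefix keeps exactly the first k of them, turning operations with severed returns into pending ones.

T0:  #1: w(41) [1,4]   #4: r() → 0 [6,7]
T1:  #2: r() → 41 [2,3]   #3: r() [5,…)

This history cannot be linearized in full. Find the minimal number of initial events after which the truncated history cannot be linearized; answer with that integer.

7

a valid linearization of events 1..6 exists, for instance #1, #2:
1. #1 w(41), leaving value 41
2. #2 r() → 41, leaving value 41
event 7 — #4's response, time 7 — after it, nothing linearizes
including or dropping the 1 pending operation (#3) in any combination fails
for example #1, #2, #4 (pending dropped) fails at step 3: #4 r() → 0 is not legal there
for example #2, #1, #4 (pending dropped) fails at step 1: #2 r() → 41 is not legal there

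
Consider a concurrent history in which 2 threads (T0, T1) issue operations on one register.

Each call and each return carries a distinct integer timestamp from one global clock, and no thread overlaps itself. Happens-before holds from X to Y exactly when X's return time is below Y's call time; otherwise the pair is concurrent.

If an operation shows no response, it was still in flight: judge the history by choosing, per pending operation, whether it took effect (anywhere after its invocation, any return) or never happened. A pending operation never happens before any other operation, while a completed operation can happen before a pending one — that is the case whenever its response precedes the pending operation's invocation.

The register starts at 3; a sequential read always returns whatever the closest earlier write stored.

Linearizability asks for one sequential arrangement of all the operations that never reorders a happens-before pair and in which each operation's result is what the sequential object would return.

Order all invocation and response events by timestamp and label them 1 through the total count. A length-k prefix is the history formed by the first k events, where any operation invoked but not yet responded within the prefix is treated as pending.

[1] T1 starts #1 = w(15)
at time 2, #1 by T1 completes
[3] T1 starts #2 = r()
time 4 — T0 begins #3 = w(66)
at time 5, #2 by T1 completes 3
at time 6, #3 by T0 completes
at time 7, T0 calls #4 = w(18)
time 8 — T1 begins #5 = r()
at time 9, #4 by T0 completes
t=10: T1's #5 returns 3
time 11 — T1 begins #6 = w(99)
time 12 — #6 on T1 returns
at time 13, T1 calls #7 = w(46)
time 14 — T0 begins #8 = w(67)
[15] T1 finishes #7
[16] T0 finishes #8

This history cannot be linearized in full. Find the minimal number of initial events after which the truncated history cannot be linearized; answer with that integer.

5

events 1..4 are linearizable, e.g. via #1:
after step 1 (#1 w(15)): value 15
adding event 5 (#2 responds at 5) leaves no legal real-time order
including or dropping the 1 pending operation (#3) in any combination fails
sample order #1, #2 (pending dropped) stalls at step 2 — #2 r() → 3 has no legal effect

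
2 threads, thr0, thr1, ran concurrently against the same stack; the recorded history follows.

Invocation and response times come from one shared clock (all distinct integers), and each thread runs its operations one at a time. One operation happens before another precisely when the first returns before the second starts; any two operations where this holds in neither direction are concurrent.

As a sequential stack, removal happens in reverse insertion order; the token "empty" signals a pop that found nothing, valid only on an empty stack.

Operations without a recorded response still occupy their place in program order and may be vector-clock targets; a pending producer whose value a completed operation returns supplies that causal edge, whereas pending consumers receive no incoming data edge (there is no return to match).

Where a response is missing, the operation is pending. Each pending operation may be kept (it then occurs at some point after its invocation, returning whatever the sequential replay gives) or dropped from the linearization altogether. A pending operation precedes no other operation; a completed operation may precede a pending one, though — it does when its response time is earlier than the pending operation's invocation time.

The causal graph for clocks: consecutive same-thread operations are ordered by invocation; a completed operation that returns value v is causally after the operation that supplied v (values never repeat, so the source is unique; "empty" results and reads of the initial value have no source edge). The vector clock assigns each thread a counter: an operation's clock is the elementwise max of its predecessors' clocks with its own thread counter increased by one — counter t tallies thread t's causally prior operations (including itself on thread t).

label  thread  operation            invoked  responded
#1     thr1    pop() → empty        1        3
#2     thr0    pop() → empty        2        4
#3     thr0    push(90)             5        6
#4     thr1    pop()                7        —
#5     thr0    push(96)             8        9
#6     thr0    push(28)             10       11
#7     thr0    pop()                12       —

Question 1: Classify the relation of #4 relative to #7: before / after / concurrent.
#4 spans [7,…), #7 spans [12,…)
the intervals overlap in both directions

concurrent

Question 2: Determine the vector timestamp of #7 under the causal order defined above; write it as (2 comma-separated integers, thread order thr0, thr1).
root op #1, invoked 1: fresh clock plus thr1's own tick → (0, 1)
root op #2, invoked 2: fresh clock plus thr0's own tick → (1, 0)
invoked at 7, #4 merges VC(#1)=(0, 1) and bumps thr1's slot → (0, 2)
invoked at 5, #3 merges VC(#2)=(1, 0) and bumps thr0's slot → (2, 0)
invoked at 8, #5 merges VC(#3)=(2, 0) and bumps thr0's slot → (3, 0)
invoked at 10, #6 merges VC(#5)=(3, 0) and bumps thr0's slot → (4, 0)
invoked at 12, #7 merges VC(#6)=(4, 0) and bumps thr0's slot → (5, 0)
target: VC(#7) = (5, 0)

(5, 0)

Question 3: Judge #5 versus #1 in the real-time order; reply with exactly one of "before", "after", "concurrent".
#5 spans [8,9], #1 spans [1,3]
resp(#1)=3 < inv(#5)=8

after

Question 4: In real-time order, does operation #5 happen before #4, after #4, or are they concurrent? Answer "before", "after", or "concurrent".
#5 spans [8,9], #4 spans [7,…)
the intervals overlap in both directions

concurrent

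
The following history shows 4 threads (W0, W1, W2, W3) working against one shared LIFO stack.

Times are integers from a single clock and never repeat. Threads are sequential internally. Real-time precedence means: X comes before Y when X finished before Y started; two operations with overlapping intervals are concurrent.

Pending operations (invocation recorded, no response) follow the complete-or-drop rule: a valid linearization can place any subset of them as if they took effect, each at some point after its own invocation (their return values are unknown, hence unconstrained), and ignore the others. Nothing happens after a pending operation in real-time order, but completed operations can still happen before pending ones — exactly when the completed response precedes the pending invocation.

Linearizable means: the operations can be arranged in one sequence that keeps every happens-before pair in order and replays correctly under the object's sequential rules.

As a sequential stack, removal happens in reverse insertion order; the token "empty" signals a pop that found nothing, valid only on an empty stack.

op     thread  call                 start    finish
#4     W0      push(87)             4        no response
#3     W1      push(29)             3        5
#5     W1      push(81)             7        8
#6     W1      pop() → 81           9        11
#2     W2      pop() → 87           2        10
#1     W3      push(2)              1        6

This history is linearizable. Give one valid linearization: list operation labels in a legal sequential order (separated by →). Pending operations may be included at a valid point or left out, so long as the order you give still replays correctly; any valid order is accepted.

#1 → #3 → #4 → #2 → #5 → #6

1. #1 push(2), leaving stack <2>
2. #3 push(29), leaving stack <2,29>
3. #4 push(87) (pending, included), leaving stack <2,29,87>
4. #2 pop() → 87, leaving stack <2,29>
5. #5 push(81), leaving stack <2,29,81>
6. #6 pop() → 81, leaving stack <2,29>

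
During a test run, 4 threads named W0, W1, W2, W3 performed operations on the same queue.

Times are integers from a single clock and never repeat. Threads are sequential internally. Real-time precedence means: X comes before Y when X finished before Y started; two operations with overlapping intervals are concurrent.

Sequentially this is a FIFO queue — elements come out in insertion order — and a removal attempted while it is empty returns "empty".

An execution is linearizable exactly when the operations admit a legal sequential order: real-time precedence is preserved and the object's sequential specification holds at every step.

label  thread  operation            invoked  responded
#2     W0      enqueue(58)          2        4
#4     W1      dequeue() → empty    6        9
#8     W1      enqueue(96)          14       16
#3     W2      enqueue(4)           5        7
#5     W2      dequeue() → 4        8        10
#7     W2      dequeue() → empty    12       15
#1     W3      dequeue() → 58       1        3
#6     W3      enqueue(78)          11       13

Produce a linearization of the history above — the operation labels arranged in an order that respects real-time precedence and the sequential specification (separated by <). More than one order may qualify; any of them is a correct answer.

#2 < #1 < #3 < #5 < #4 < #7 < #6 < #8

1. #2 enqueue(58), leaving queue <58>
2. #1 dequeue() → 58, leaving queue <>
3. #3 enqueue(4), leaving queue <4>
4. #5 dequeue() → 4, leaving queue <>
5. #4 dequeue() → empty, leaving queue <>
6. #7 dequeue() → empty, leaving queue <>
7. #6 enqueue(78), leaving queue <78>
8. #8 enqueue(96), leaving queue <78,96>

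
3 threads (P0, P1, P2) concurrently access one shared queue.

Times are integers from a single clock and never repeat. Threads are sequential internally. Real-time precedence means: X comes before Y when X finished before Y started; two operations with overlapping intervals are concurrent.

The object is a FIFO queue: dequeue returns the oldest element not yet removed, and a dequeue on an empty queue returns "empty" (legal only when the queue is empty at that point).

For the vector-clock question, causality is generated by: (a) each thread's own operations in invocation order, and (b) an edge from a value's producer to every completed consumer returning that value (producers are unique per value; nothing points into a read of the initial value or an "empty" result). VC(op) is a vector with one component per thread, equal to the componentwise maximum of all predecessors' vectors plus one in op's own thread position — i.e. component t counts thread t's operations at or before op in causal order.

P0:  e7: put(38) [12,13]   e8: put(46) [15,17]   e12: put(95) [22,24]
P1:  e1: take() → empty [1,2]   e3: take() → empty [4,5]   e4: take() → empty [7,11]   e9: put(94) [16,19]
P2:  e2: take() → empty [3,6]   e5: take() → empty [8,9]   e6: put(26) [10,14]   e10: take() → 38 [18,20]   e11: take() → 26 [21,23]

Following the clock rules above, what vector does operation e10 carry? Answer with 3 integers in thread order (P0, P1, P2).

(1, 0, 4)

e2 (invocation 3): nothing precedes it; P2's component alone gives (0, 0, 1)
e1 (invocation 1): nothing precedes it; P1's component alone gives (0, 1, 0)
e7 (invocation 12): nothing precedes it; P0's component alone gives (1, 0, 0)
e5, invoked 8, takes VC(e2)=(0, 0, 1) under max, adds 1 for P2 → (0, 0, 2)
e3, invoked 4, takes VC(e1)=(0, 1, 0) under max, adds 1 for P1 → (0, 2, 0)
e8, invoked 15, takes VC(e7)=(1, 0, 0) under max, adds 1 for P0 → (2, 0, 0)
e6, invoked 10, takes VC(e5)=(0, 0, 2) under max, adds 1 for P2 → (0, 0, 3)
e4, invoked 7, takes VC(e3)=(0, 2, 0) under max, adds 1 for P1 → (0, 3, 0)
e12, invoked 22, takes VC(e8)=(2, 0, 0) under max, adds 1 for P0 → (3, 0, 0)
e9, invoked 16, takes VC(e4)=(0, 3, 0) under max, adds 1 for P1 → (0, 4, 0)
e10, invoked 18, takes VC(e6)=(0, 0, 3), VC(e7)=(1, 0, 0) under max, adds 1 for P2 → (1, 0, 4)
e11, invoked 21, takes VC(e6)=(0, 0, 3), VC(e10)=(1, 0, 4) under max, adds 1 for P2 → (1, 0, 5)
target: VC(e10) = (1, 0, 4)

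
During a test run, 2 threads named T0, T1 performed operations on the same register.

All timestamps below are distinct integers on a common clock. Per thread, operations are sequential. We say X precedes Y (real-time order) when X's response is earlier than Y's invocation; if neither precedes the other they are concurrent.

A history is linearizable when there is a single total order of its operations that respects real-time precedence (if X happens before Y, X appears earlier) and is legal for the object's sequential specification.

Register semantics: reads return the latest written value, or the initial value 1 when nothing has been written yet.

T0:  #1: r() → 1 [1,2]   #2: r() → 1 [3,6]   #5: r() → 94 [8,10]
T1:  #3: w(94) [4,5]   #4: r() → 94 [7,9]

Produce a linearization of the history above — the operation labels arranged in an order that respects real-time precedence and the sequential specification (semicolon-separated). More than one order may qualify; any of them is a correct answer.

#1; #2; #3; #4; #5

1. #1 r() → 1, leaving value 1
2. #2 r() → 1, leaving value 1
3. #3 w(94), leaving value 94
4. #4 r() → 94, leaving value 94
5. #5 r() → 94, leaving value 94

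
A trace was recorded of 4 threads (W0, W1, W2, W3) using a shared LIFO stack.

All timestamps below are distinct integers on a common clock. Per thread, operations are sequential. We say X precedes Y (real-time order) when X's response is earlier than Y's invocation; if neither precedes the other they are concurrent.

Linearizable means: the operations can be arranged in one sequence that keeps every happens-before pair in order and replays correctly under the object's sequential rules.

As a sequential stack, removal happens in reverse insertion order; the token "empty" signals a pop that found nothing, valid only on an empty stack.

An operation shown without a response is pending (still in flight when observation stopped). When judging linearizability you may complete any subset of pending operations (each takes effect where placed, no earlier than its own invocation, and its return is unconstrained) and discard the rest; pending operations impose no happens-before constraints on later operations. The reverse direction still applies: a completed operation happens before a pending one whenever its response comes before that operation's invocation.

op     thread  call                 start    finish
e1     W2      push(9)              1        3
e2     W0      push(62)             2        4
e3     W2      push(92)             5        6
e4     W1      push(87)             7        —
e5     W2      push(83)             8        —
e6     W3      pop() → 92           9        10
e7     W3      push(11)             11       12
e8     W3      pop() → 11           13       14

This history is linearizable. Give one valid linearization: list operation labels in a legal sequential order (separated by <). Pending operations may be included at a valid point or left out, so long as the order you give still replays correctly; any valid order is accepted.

e1 < e2 < e3 < e6 < e4 < e5 < e7 < e8

after step 1 (e1 push(9)): stack <9>
after step 2 (e2 push(62)): stack <9,62>
after step 3 (e3 push(92)): stack <9,62,92>
after step 4 (e6 pop() → 92): stack <9,62>
after step 5 (e4 push(87) (pending, included)): stack <9,62,87>
after step 6 (e5 push(83) (pending, included)): stack <9,62,87,83>
after step 7 (e7 push(11)): stack <9,62,87,83,11>
after step 8 (e8 pop() → 11): stack <9,62,87,83>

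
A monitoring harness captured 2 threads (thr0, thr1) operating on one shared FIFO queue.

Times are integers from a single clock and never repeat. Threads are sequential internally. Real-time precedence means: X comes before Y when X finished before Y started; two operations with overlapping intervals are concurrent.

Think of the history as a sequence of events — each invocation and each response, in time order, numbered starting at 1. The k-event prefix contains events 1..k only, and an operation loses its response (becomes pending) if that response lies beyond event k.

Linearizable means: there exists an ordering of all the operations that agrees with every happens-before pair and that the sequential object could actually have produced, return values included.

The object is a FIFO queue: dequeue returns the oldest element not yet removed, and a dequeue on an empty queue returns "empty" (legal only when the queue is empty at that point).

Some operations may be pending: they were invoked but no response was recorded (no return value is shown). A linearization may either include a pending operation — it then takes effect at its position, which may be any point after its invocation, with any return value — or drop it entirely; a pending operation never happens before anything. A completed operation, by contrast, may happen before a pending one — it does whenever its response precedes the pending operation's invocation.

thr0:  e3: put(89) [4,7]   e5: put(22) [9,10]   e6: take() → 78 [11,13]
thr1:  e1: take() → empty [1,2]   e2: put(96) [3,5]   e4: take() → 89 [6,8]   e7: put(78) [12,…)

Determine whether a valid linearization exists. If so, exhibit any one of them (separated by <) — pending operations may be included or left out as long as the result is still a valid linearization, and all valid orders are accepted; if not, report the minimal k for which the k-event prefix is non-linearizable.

prefix check: 1..12 passes, 1..13 fails once e6's time-13 response joins
6 completed operations, 3 real-time-consistent orders — every FIFO queue replay fails
completion choices over the 1 pending operation (e7) were checked; none helps
for example e1, e2, e3, e4, e5, e6 (pending dropped) fails at step 4: e4 take() → 89 is not legal there
for example e1, e2, e4, e3, e5, e6 (pending dropped) fails at step 3: e4 take() → 89 is not legal there

not linearizable — minimal violating prefix: 13 events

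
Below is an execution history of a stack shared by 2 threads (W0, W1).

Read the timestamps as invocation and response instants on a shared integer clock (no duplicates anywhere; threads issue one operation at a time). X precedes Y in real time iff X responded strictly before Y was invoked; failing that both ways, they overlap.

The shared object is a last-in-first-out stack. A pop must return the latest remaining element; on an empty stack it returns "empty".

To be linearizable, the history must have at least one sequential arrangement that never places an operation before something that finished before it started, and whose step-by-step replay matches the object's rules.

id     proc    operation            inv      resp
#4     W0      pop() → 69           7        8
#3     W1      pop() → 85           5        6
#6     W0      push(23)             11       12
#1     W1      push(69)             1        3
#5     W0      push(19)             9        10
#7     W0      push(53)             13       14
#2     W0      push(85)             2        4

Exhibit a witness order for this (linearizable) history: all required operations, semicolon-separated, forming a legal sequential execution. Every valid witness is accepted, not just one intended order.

after step 1 (#1 push(69)): stack <69>
after step 2 (#2 push(85)): stack <69,85>
after step 3 (#3 pop() → 85): stack <69>
after step 4 (#4 pop() → 69): stack <>
after step 5 (#5 push(19)): stack <19>
after step 6 (#6 push(23)): stack <19,23>
after step 7 (#7 push(53)): stack <19,23,53>

#1; #2; #3; #4; #5; #6; #7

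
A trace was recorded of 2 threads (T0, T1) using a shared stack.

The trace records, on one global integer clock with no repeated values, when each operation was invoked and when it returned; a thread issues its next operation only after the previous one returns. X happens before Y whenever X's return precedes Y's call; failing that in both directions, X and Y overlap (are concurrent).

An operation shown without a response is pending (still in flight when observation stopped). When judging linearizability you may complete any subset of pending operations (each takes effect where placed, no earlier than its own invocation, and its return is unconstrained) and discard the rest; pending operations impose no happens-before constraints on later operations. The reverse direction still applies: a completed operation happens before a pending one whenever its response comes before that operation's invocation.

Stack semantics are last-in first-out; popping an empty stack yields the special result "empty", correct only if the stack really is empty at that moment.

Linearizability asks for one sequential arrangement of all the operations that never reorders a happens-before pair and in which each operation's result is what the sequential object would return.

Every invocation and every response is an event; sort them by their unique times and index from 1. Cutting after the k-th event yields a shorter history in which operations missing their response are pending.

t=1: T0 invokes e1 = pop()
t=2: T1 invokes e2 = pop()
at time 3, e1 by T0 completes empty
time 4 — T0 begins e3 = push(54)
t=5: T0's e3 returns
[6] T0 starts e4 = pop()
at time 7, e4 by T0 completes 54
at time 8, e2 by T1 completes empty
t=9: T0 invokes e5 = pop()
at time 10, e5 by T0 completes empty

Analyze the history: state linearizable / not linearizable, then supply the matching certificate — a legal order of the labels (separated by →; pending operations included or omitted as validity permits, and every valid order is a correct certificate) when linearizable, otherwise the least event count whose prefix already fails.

linearizable — witness: e1 → e2 → e3 → e4 → e5

after step 1 (e1 pop() → empty): stack <>
after step 2 (e2 pop() → empty): stack <>
after step 3 (e3 push(54)): stack <54>
after step 4 (e4 pop() → 54): stack <>
after step 5 (e5 pop() → empty): stack <>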